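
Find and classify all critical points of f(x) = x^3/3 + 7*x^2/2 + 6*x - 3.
f'(x) = x^2 + 7*x + 6

Solve f'(x) = 0:
  Factor: x^2 + 7*x + 6 = (x + 1)*(x + 6) = 0.
  ⇒ x = -6, -1

f''(x) = 2*x + 7
Second-derivative test at each critical point:
  f''(-6) = -5 < 0 → local maximum
  f''(-1) = 5 > 0 → local minimum

Critical points: x = -6 (local maximum); x = -1 (local minimum)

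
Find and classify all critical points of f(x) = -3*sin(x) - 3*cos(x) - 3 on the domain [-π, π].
f'(x) = -3*sqrt(2)*cos(x + pi/4)

Solve f'(x) = 0 on [-π, π]:
  f'(x) = 0 ⇔ -3*cos(x) = -3*sin(x) ⇔ tan(x) = 1, i.e. x = arctan(1) + nπ; keep the solutions lying in [-π, π].
  ⇒ x = -3*pi/4 ≈ -2.3562, pi/4 ≈ 0.7854

f''(x) = 3*sqrt(2)*sin(x + pi/4)
Second-derivative test at each critical point:
  f''(-2.3562) = -4.2426 < 0 → local maximum
  f''(0.7854) = 4.2426 > 0 → local minimum

Critical points: x = -3*pi/4 ≈ -2.3562 (local maximum); x = pi/4 ≈ 0.7854 (local minimum)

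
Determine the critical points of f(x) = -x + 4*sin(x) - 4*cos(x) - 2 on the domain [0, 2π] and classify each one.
f'(x) = 4*sqrt(2)*sin(x + pi/4) - 1

Solve f'(x) = 0 on [0, 2π]:
  f'(x) = 0 ⇔ 4*sin(x) + 4*cos(x) = 1. Write the left side as R·cos(x + φ) with R = √(4² + (-4)²) = 4*sqrt(2), cos φ = sqrt(2)/2, sin φ = -sqrt(2)/2; then cos(x + φ) = sqrt(2)/8. Solve for x and keep the solutions lying in [0, 2π].
  ⇒ x = atan((1 + sqrt(31))/(1 - sqrt(31))) + pi ≈ 2.1785, atan((1 - sqrt(31))/(1 + sqrt(31))) + 2*pi ≈ 5.6755

f''(x) = 4*sqrt(2)*cos(x + pi/4)
Second-derivative test at each critical point:
  f''(2.1785) = -5.5678 < 0 → local maximum
  f''(5.6755) = 5.5678 > 0 → local minimum

Critical points: x = atan((1 + sqrt(31))/(1 - sqrt(31))) + pi ≈ 2.1785 (local maximum); x = atan((1 - sqrt(31))/(1 + sqrt(31))) + 2*pi ≈ 5.6755 (local minimum)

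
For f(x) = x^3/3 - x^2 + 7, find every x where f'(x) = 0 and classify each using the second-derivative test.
f'(x) = x*(x - 2)

Solve f'(x) = 0:
  Factor: x^2 - 2*x = x*(x - 2) = 0.
  ⇒ x = 0, 2

f''(x) = 2*x - 2
Second-derivative test at each critical point:
  f''(0) = -2 < 0 → local maximum
  f''(2) = 2 > 0 → local minimum

Critical points: x = 0 (local maximum); x = 2 (local minimum)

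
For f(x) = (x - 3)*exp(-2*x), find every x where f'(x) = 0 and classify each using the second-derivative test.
f'(x) = (7 - 2*x)*exp(-2*x)

Solve f'(x) = 0:
  f'(x) = (7 - 2*x)·exp(-2*x) and exp(-2*x) > 0 for every x, so f'(x) = 0 ⇔ 7 - 2*x = 0.
  7 - 2*x = 0.
  ⇒ x = 7/2

f''(x) = 4*(x - 4)*exp(-2*x)
Second-derivative test at each critical point:
  f''(7/2) = -0.0018 < 0 → local maximum

Critical points: x = 7/2 (local maximum)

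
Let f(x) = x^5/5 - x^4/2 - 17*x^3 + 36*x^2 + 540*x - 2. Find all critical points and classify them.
f'(x) = x^4 - 2*x^3 - 51*x^2 + 72*x + 540

Solve f'(x) = 0:
  Factor: x^4 - 2*x^3 - 51*x^2 + 72*x + 540 = (x - 6)*(x - 5)*(x + 3)*(x + 6) = 0.
  ⇒ x = -6, -3, 5, 6

f''(x) = 4*x^3 - 6*x^2 - 102*x + 72
Second-derivative test at each critical point:
  f''(-6) = -396 < 0 → local maximum
  f''(-3) = 216 > 0 → local minimum
  f''(5) = -88 < 0 → local maximum
  f''(6) = 108 > 0 → local minimum

Critical points: x = -6 (local maximum); x = -3 (local minimum); x = 5 (local maximum); x = 6 (local minimum)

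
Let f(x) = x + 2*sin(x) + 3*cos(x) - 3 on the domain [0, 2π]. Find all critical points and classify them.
f'(x) = -3*sin(x) + 2*cos(x) + 1

Solve f'(x) = 0 on [0, 2π]:
  f'(x) = 0 ⇔ -3*sin(x) + 2*cos(x) = -1. Write the left side as R·cos(x + φ) with R = √(2² + 3²) = sqrt(13), cos φ = 2*sqrt(13)/13, sin φ = 3*sqrt(13)/13; then cos(x + φ) = -sqrt(13)/13. Solve for x and keep the solutions lying in [0, 2π].
  ⇒ x = atan((3 + 4*sqrt(3))/(-2 + 6*sqrt(3))) ≈ 0.8690, atan((3 - 4*sqrt(3))/(-6*sqrt(3) - 2)) + pi ≈ 3.4486

f''(x) = -2*sin(x) - 3*cos(x)
Second-derivative test at each critical point:
  f''(0.8690) = -3.4641 < 0 → local maximum
  f''(3.4486) = 3.4641 > 0 → local minimum

Critical points: x = atan((3 + 4*sqrt(3))/(-2 + 6*sqrt(3))) ≈ 0.8690 (local maximum); x = atan((3 - 4*sqrt(3))/(-6*sqrt(3) - 2)) + pi ≈ 3.4486 (local minimum)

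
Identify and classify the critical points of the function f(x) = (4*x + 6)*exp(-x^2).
f'(x) = 4*(-x*(2*x + 3) + 1)*exp(-x^2)

Solve f'(x) = 0:
  f'(x) = (-8*x^2 - 12*x + 4)·exp(-x^2) and exp(-x^2) > 0 for every x, so f'(x) = 0 ⇔ -8*x^2 - 12*x + 4 = 0.
  Factor: -8*x^2 - 12*x + 4 = -4*(2*x^2 + 3*x - 1); 2*x^2 + 3*x - 1 = 0 has no rational roots; quadratic formula: x = (-3 ± √17)/4.
  ⇒ x = -sqrt(17)/4 - 3/4 ≈ -1.7808, -3/4 + sqrt(17)/4 ≈ 0.2808

f''(x) = 4*(2*x^2*(2*x + 3) - 6*x - 3)*exp(-x^2)
Second-derivative test at each critical point:
  f''(-1.7808) = 0.6919 > 0 → local minimum
  f''(0.2808) = -15.2422 < 0 → local maximum

Critical points: x = -sqrt(17)/4 - 3/4 ≈ -1.7808 (local minimum); x = -3/4 + sqrt(17)/4 ≈ 0.2808 (local maximum)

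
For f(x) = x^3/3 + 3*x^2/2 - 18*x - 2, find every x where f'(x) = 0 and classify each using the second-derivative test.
f'(x) = x^2 + 3*x - 18

Solve f'(x) = 0:
  Factor: x^2 + 3*x - 18 = (x - 3)*(x + 6) = 0.
  ⇒ x = -6, 3

f''(x) = 2*x + 3
Second-derivative test at each critical point:
  f''(-6) = -9 < 0 → local maximum
  f''(3) = 9 > 0 → local minimum

Critical points: x = -6 (local maximum); x = 3 (local minimum)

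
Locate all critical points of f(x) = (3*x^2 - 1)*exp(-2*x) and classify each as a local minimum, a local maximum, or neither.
f'(x) = 2*(-3*x^2 + 3*x + 1)*exp(-2*x)

Solve f'(x) = 0:
  f'(x) = (-6*x^2 + 6*x + 2)·exp(-2*x) and exp(-2*x) > 0 for every x, so f'(x) = 0 ⇔ -6*x^2 + 6*x + 2 = 0.
  Factor: -6*x^2 + 6*x + 2 = -2*(3*x^2 - 3*x - 1); 3*x^2 - 3*x - 1 = 0 has no rational roots; quadratic formula: x = (3 ± √21)/6.
  ⇒ x = 1/2 - sqrt(21)/6 ≈ -0.2638, 1/2 + sqrt(21)/6 ≈ 1.2638

f''(x) = 2*(6*x^2 - 12*x + 1)*exp(-2*x)
Second-derivative test at each critical point:
  f''(-0.2638) = 15.5325 > 0 → local minimum
  f''(1.2638) = -0.7319 < 0 → local maximum

Critical points: x = 1/2 - sqrt(21)/6 ≈ -0.2638 (local minimum); x = 1/2 + sqrt(21)/6 ≈ 1.2638 (local maximum)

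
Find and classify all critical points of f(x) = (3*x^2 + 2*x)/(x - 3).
f'(x) = 3*(x^2 - 6*x - 2)/(x^2 - 6*x + 9)

Solve f'(x) = 0:
  f'(x) = 3*(x^2 - 6*x - 2)/(x - 3)^2; the denominator is positive wherever f is defined, so f'(x) = 0 ⇔ 3*x^2 - 18*x - 6 = 0.
  Factor: 3*x^2 - 18*x - 6 = 3*(x^2 - 6*x - 2); x^2 - 6*x - 2 = 0 has no rational roots; quadratic formula: x = (6 ± √44)/2.
  ⇒ x = 3 - sqrt(11) ≈ -0.3166, 3 + sqrt(11) ≈ 6.3166

f''(x) = 66/(x^3 - 9*x^2 + 27*x - 27)
Second-derivative test at each critical point:
  f''(-0.3166) = -1.8091 < 0 → local maximum
  f''(6.3166) = 1.8091 > 0 → local minimum

Critical points: x = 3 - sqrt(11) ≈ -0.3166 (local maximum); x = 3 + sqrt(11) ≈ 6.3166 (local minimum)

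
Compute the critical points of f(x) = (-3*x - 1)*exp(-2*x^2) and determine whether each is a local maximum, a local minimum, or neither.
f'(x) = (4*x*(3*x + 1) - 3)*exp(-2*x^2)

Solve f'(x) = 0:
  f'(x) = (12*x^2 + 4*x - 3)·exp(-2*x^2) and exp(-2*x^2) > 0 for every x, so f'(x) = 0 ⇔ 12*x^2 + 4*x - 3 = 0.
  12*x^2 + 4*x - 3 = 0 has no rational roots; quadratic formula: x = (-4 ± √160)/24.
  ⇒ x = -sqrt(10)/6 - 1/6 ≈ -0.6937, -1/6 + sqrt(10)/6 ≈ 0.3604

f''(x) = 4*(-12*x^3 - 4*x^2 + 9*x + 1)*exp(-2*x^2)
Second-derivative test at each critical point:
  f''(-0.6937) = -4.8313 < 0 → local maximum
  f''(0.3604) = 9.7556 > 0 → local minimum

Critical points: x = -sqrt(10)/6 - 1/6 ≈ -0.6937 (local maximum); x = -1/6 + sqrt(10)/6 ≈ 0.3604 (local minimum)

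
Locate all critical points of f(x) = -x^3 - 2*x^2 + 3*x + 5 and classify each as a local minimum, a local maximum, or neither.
f'(x) = -3*x^2 - 4*x + 3

Solve f'(x) = 0:
  3*x^2 + 4*x - 3 = 0 has no rational roots; quadratic formula: x = (-4 ± √52)/6.
  ⇒ x = -sqrt(13)/3 - 2/3 ≈ -1.8685, -2/3 + sqrt(13)/3 ≈ 0.5352

f''(x) = -6*x - 4
Second-derivative test at each critical point:
  f''(-1.8685) = 7.2111 > 0 → local minimum
  f''(0.5352) = -7.2111 < 0 → local maximum

Critical points: x = -sqrt(13)/3 - 2/3 ≈ -1.8685 (local minimum); x = -2/3 + sqrt(13)/3 ≈ 0.5352 (local maximum)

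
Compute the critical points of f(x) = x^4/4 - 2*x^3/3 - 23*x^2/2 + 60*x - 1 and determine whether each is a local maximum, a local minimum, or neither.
f'(x) = x^3 - 2*x^2 - 23*x + 60

Solve f'(x) = 0:
  Factor: x^3 - 2*x^2 - 23*x + 60 = (x - 4)*(x - 3)*(x + 5) = 0.
  ⇒ x = -5, 3, 4

f''(x) = 3*x^2 - 4*x - 23
Second-derivative test at each critical point:
  f''(-5) = 72 > 0 → local minimum
  f''(3) = -8 < 0 → local maximum
  f''(4) = 9 > 0 → local minimum

Critical points: x = -5 (local minimum); x = 3 (local maximum); x = 4 (local minimum)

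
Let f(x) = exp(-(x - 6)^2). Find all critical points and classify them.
f'(x) = 2*(6 - x)*exp(-(x - 6)^2)

Solve f'(x) = 0:
  f'(x) = (12 - 2*x)·exp(-(x - 6)^2) and exp(-(x - 6)^2) > 0 for every x, so f'(x) = 0 ⇔ 12 - 2*x = 0.
  Factor: 12 - 2*x = -2*(x - 6) = 0.
  ⇒ x = 6

f''(x) = 2*(2*(x - 6)^2 - 1)*exp(-(x - 6)^2)
Second-derivative test at each critical point:
  f''(6) = -2 < 0 → local maximum

Critical points: x = 6 (local maximum)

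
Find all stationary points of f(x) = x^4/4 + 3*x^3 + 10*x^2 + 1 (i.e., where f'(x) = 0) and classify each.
f'(x) = x*(x^2 + 9*x + 20)

Solve f'(x) = 0:
  Factor: x^3 + 9*x^2 + 20*x = x*(x + 4)*(x + 5) = 0.
  ⇒ x = -5, -4, 0

f''(x) = 3*x^2 + 18*x + 20
Second-derivative test at each critical point:
  f''(-5) = 5 > 0 → local minimum
  f''(-4) = -4 < 0 → local maximum
  f''(0) = 20 > 0 → local minimum

Critical points: x = -5 (local minimum); x = -4 (local maximum); x = 0 (local minimum)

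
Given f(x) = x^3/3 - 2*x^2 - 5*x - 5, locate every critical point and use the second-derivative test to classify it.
f'(x) = x^2 - 4*x - 5

Solve f'(x) = 0:
  Factor: x^2 - 4*x - 5 = (x - 5)*(x + 1) = 0.
  ⇒ x = -1, 5

f''(x) = 2*x - 4
Second-derivative test at each critical point:
  f''(-1) = -6 < 0 → local maximum
  f''(5) = 6 > 0 → local minimum

Critical points: x = -1 (local maximum); x = 5 (local minimum)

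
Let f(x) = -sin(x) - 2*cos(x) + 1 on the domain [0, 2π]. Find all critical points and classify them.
f'(x) = 2*sin(x) - cos(x)

Solve f'(x) = 0 on [0, 2π]:
  f'(x) = 0 ⇔ -cos(x) = -2*sin(x) ⇔ tan(x) = 1/2, i.e. x = arctan(1/2) + nπ; keep the solutions lying in [0, 2π].
  ⇒ x = atan(1/2) ≈ 0.4636, atan(1/2) + pi ≈ 3.6052

f''(x) = sin(x) + 2*cos(x)
Second-derivative test at each critical point:
  f''(0.4636) = 2.2361 > 0 → local minimum
  f''(3.6052) = -2.2361 < 0 → local maximum

Critical points: x = atan(1/2) ≈ 0.4636 (local minimum); x = atan(1/2) + pi ≈ 3.6052 (local maximum)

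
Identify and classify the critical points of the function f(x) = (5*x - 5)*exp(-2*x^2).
f'(x) = 5*(-4*x*(x - 1) + 1)*exp(-2*x^2)

Solve f'(x) = 0:
  f'(x) = (-20*x^2 + 20*x + 5)·exp(-2*x^2) and exp(-2*x^2) > 0 for every x, so f'(x) = 0 ⇔ -20*x^2 + 20*x + 5 = 0.
  Factor: -20*x^2 + 20*x + 5 = -5*(4*x^2 - 4*x - 1); 4*x^2 - 4*x - 1 = 0 has no rational roots; quadratic formula: x = (4 ± √32)/8.
  ⇒ x = 1/2 - sqrt(2)/2 ≈ -0.2071, 1/2 + sqrt(2)/2 ≈ 1.2071

f''(x) = 20*(4*x^2*(x - 1) - 3*x + 1)*exp(-2*x^2)
Second-derivative test at each critical point:
  f''(-0.2071) = 25.9590 > 0 → local minimum
  f''(1.2071) = -1.5343 < 0 → local maximum

Critical points: x = 1/2 - sqrt(2)/2 ≈ -0.2071 (local minimum); x = 1/2 + sqrt(2)/2 ≈ 1.2071 (local maximum)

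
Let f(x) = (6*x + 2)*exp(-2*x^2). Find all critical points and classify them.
f'(x) = 2*(-4*x*(3*x + 1) + 3)*exp(-2*x^2)

Solve f'(x) = 0:
  f'(x) = (-24*x^2 - 8*x + 6)·exp(-2*x^2) and exp(-2*x^2) > 0 for every x, so f'(x) = 0 ⇔ -24*x^2 - 8*x + 6 = 0.
  Factor: -24*x^2 - 8*x + 6 = -2*(12*x^2 + 4*x - 3); 12*x^2 + 4*x - 3 = 0 has no rational roots; quadratic formula: x = (-4 ± √160)/24.
  ⇒ x = -sqrt(10)/6 - 1/6 ≈ -0.6937, -1/6 + sqrt(10)/6 ≈ 0.3604

f''(x) = 8*(4*x^2*(3*x + 1) - 9*x - 1)*exp(-2*x^2)
Second-derivative test at each critical point:
  f''(-0.6937) = 9.6626 > 0 → local minimum
  f''(0.3604) = -19.5112 < 0 → local maximum

Critical points: x = -sqrt(10)/6 - 1/6 ≈ -0.6937 (local minimum); x = -1/6 + sqrt(10)/6 ≈ 0.3604 (local maximum)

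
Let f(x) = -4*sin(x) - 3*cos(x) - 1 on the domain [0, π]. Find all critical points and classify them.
f'(x) = 3*sin(x) - 4*cos(x)

Solve f'(x) = 0 on [0, π]:
  f'(x) = 0 ⇔ -4*cos(x) = -3*sin(x) ⇔ tan(x) = 4/3, i.e. x = arctan(4/3) + nπ; keep the solutions lying in [0, π].
  ⇒ x = atan(4/3) ≈ 0.9273

f''(x) = 4*sin(x) + 3*cos(x)
Second-derivative test at each critical point:
  f''(0.9273) = 5 > 0 → local minimum

Critical points: x = atan(4/3) ≈ 0.9273 (local minimum)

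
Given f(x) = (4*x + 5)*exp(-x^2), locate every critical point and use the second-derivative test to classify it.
f'(x) = 2*(-x*(4*x + 5) + 2)*exp(-x^2)

Solve f'(x) = 0:
  f'(x) = (-8*x^2 - 10*x + 4)·exp(-x^2) and exp(-x^2) > 0 for every x, so f'(x) = 0 ⇔ -8*x^2 - 10*x + 4 = 0.
  Factor: -8*x^2 - 10*x + 4 = -2*(4*x^2 + 5*x - 2); 4*x^2 + 5*x - 2 = 0 has no rational roots; quadratic formula: x = (-5 ± √57)/8.
  ⇒ x = -sqrt(57)/8 - 5/8 ≈ -1.5687, -5/8 + sqrt(57)/8 ≈ 0.3187

f''(x) = 2*(2*x^2*(4*x + 5) - 12*x - 5)*exp(-x^2)
Second-derivative test at each critical point:
  f''(-1.5687) = 1.2889 > 0 → local minimum
  f''(0.3187) = -13.6411 < 0 → local maximum

Critical points: x = -sqrt(57)/8 - 5/8 ≈ -1.5687 (local minimum); x = -5/8 + sqrt(57)/8 ≈ 0.3187 (local maximum)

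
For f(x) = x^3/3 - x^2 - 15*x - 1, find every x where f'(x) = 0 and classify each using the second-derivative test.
f'(x) = x^2 - 2*x - 15

Solve f'(x) = 0:
  Factor: x^2 - 2*x - 15 = (x - 5)*(x + 3) = 0.
  ⇒ x = -3, 5

f''(x) = 2*x - 2
Second-derivative test at each critical point:
  f''(-3) = -8 < 0 → local maximum
  f''(5) = 8 > 0 → local minimum

Critical points: x = -3 (local maximum); x = 5 (local minimum)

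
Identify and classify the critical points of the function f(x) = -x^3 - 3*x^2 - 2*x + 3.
f'(x) = -3*x^2 - 6*x - 2

Solve f'(x) = 0:
  3*x^2 + 6*x + 2 = 0 has no rational roots; quadratic formula: x = (-6 ± √12)/6.
  ⇒ x = -1 - sqrt(3)/3 ≈ -1.5774, -1 + sqrt(3)/3 ≈ -0.4226

f''(x) = -6*x - 6
Second-derivative test at each critical point:
  f''(-1.5774) = 3.4641 > 0 → local minimum
  f''(-0.4226) = -3.4641 < 0 → local maximum

Critical points: x = -1 - sqrt(3)/3 ≈ -1.5774 (local minimum); x = -1 + sqrt(3)/3 ≈ -0.4226 (local maximum)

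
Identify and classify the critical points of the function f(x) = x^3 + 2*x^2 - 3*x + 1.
f'(x) = 3*x^2 + 4*x - 3

Solve f'(x) = 0:
  3*x^2 + 4*x - 3 = 0 has no rational roots; quadratic formula: x = (-4 ± √52)/6.
  ⇒ x = -sqrt(13)/3 - 2/3 ≈ -1.8685, -2/3 + sqrt(13)/3 ≈ 0.5352

f''(x) = 6*x + 4
Second-derivative test at each critical point:
  f''(-1.8685) = -7.2111 < 0 → local maximum
  f''(0.5352) = 7.2111 > 0 → local minimum

Critical points: x = -sqrt(13)/3 - 2/3 ≈ -1.8685 (local maximum); x = -2/3 + sqrt(13)/3 ≈ 0.5352 (local minimum)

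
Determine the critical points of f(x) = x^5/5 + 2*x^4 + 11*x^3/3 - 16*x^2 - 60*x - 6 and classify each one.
f'(x) = x^4 + 8*x^3 + 11*x^2 - 32*x - 60

Solve f'(x) = 0:
  Factor: x^4 + 8*x^3 + 11*x^2 - 32*x - 60 = (x - 2)*(x + 2)*(x + 3)*(x + 5) = 0.
  ⇒ x = -5, -3, -2, 2

f''(x) = 4*x^3 + 24*x^2 + 22*x - 32
Second-derivative test at each critical point:
  f''(-5) = -42 < 0 → local maximum
  f''(-3) = 10 > 0 → local minimum
  f''(-2) = -12 < 0 → local maximum
  f''(2) = 140 > 0 → local minimum

Critical points: x = -5 (local maximum); x = -3 (local minimum); x = -2 (local maximum); x = 2 (local minimum)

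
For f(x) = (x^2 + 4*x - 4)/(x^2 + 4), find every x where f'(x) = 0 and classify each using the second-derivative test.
f'(x) = 4*(-x^2 + 4*x + 4)/(x^4 + 8*x^2 + 16)

Solve f'(x) = 0:
  f'(x) = -4*(x^2 - 4*x - 4)/(x^2 + 4)^2; the denominator is positive wherever f is defined, so f'(x) = 0 ⇔ -4*x^2 + 16*x + 16 = 0.
  Factor: -4*x^2 + 16*x + 16 = -4*(x^2 - 4*x - 4); x^2 - 4*x - 4 = 0 has no rational roots; quadratic formula: x = (4 ± √32)/2.
  ⇒ x = 2 - 2*sqrt(2) ≈ -0.8284, 2 + 2*sqrt(2) ≈ 4.8284

f''(x) = 8*(x^3 - 6*x^2 - 12*x + 8)/(x^6 + 12*x^4 + 48*x^2 + 64)
Second-derivative test at each critical point:
  f''(-0.8284) = 1.0303 > 0 → local minimum
  f''(4.8284) = -0.0303 < 0 → local maximum

Critical points: x = 2 - 2*sqrt(2) ≈ -0.8284 (local minimum); x = 2 + 2*sqrt(2) ≈ 4.8284 (local maximum)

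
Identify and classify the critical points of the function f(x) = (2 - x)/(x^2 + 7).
f'(x) = (-x^2 + 2*x*(x - 2) - 7)/(x^2 + 7)^2

Solve f'(x) = 0:
  f'(x) = (x^2 - 4*x - 7)/(x^2 + 7)^2; the denominator is positive wherever f is defined, so f'(x) = 0 ⇔ x^2 - 4*x - 7 = 0.
  x^2 - 4*x - 7 = 0 has no rational roots; quadratic formula: x = (4 ± √44)/2.
  ⇒ x = 2 - sqrt(11) ≈ -1.3166, 2 + sqrt(11) ≈ 5.3166

f''(x) = 2*(4*x^2*(2 - x) + (3*x - 2)*(x^2 + 7))/(x^2 + 7)^3
Second-derivative test at each critical point:
  f''(-1.3166) = -0.0870 < 0 → local maximum
  f''(5.3166) = 0.0053 > 0 → local minimum

Critical points: x = 2 - sqrt(11) ≈ -1.3166 (local maximum); x = 2 + sqrt(11) ≈ 5.3166 (local minimum)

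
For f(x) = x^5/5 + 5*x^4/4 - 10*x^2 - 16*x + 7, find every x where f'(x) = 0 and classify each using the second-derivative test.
f'(x) = x^4 + 5*x^3 - 20*x - 16

Solve f'(x) = 0:
  Factor: x^4 + 5*x^3 - 20*x - 16 = (x - 2)*(x + 1)*(x + 2)*(x + 4) = 0.
  ⇒ x = -4, -2, -1, 2

f''(x) = 4*x^3 + 15*x^2 - 20
Second-derivative test at each critical point:
  f''(-4) = -36 < 0 → local maximum
  f''(-2) = 8 > 0 → local minimum
  f''(-1) = -9 < 0 → local maximum
  f''(2) = 72 > 0 → local minimum

Critical points: x = -4 (local maximum); x = -2 (local minimum); x = -1 (local maximum); x = 2 (local minimum)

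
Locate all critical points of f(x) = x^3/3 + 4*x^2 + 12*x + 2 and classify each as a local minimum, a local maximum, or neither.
f'(x) = x^2 + 8*x + 12

Solve f'(x) = 0:
  Factor: x^2 + 8*x + 12 = (x + 2)*(x + 6) = 0.
  ⇒ x = -6, -2

f''(x) = 2*x + 8
Second-derivative test at each critical point:
  f''(-6) = -4 < 0 → local maximum
  f''(-2) = 4 > 0 → local minimum

Critical points: x = -6 (local maximum); x = -2 (local minimum)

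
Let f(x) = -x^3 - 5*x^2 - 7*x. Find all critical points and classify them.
f'(x) = -3*x^2 - 10*x - 7

Solve f'(x) = 0:
  Factor: -3*x^2 - 10*x - 7 = -(x + 1)*(3*x + 7) = 0.
  ⇒ x = -7/3, -1

f''(x) = -6*x - 10
Second-derivative test at each critical point:
  f''(-7/3) = 4 > 0 → local minimum
  f''(-1) = -4 < 0 → local maximum

Critical points: x = -7/3 (local minimum); x = -1 (local maximum)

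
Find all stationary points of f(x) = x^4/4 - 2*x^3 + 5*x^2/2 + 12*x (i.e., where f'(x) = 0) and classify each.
f'(x) = x^3 - 6*x^2 + 5*x + 12

Solve f'(x) = 0:
  Factor: x^3 - 6*x^2 + 5*x + 12 = (x - 4)*(x - 3)*(x + 1) = 0.
  ⇒ x = -1, 3, 4

f''(x) = 3*x^2 - 12*x + 5
Second-derivative test at each critical point:
  f''(-1) = 20 > 0 → local minimum
  f''(3) = -4 < 0 → local maximum
  f''(4) = 5 > 0 → local minimum

Critical points: x = -1 (local minimum); x = 3 (local maximum); x = 4 (local minimum)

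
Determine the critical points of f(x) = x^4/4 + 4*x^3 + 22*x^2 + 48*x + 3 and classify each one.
f'(x) = x^3 + 12*x^2 + 44*x + 48

Solve f'(x) = 0:
  Factor: x^3 + 12*x^2 + 44*x + 48 = (x + 2)*(x + 4)*(x + 6) = 0.
  ⇒ x = -6, -4, -2

f''(x) = 3*x^2 + 24*x + 44
Second-derivative test at each critical point:
  f''(-6) = 8 > 0 → local minimum
  f''(-4) = -4 < 0 → local maximum
  f''(-2) = 8 > 0 → local minimum

Critical points: x = -6 (local minimum); x = -4 (local maximum); x = -2 (local minimum)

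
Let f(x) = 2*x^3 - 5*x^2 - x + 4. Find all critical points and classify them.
f'(x) = 6*x^2 - 10*x - 1

Solve f'(x) = 0:
  6*x^2 - 10*x - 1 = 0 has no rational roots; quadratic formula: x = (10 ± √124)/12.
  ⇒ x = 5/6 - sqrt(31)/6 ≈ -0.0946, 5/6 + sqrt(31)/6 ≈ 1.7613

f''(x) = 12*x - 10
Second-derivative test at each critical point:
  f''(-0.0946) = -11.1355 < 0 → local maximum
  f''(1.7613) = 11.1355 > 0 → local minimum

Critical points: x = 5/6 - sqrt(31)/6 ≈ -0.0946 (local maximum); x = 5/6 + sqrt(31)/6 ≈ 1.7613 (local minimum)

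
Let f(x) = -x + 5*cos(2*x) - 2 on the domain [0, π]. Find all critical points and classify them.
f'(x) = -10*sin(2*x) - 1

Solve f'(x) = 0 on [0, π]:
  f'(x) = 0 ⇔ sin(2*x) = -1/10, i.e. 2*x = arcsin(-1/10) + 2nπ or 2*x = π − arcsin(-1/10) + 2nπ; keep the solutions lying in [0, π].
  ⇒ x = asin(1/10)/2 + pi/2 ≈ 1.6209, pi - asin(1/10)/2 ≈ 3.0915

f''(x) = -20*cos(2*x)
Second-derivative test at each critical point:
  f''(1.6209) = 19.8997 > 0 → local minimum
  f''(3.0915) = -19.8997 < 0 → local maximum

Critical points: x = asin(1/10)/2 + pi/2 ≈ 1.6209 (local minimum); x = pi - asin(1/10)/2 ≈ 3.0915 (local maximum)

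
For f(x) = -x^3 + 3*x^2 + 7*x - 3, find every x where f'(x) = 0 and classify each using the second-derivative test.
f'(x) = -3*x^2 + 6*x + 7

Solve f'(x) = 0:
  3*x^2 - 6*x - 7 = 0 has no rational roots; quadratic formula: x = (6 ± √120)/6.
  ⇒ x = 1 - sqrt(30)/3 ≈ -0.8257, 1 + sqrt(30)/3 ≈ 2.8257

f''(x) = 6 - 6*x
Second-derivative test at each critical point:
  f''(-0.8257) = 10.9545 > 0 → local minimum
  f''(2.8257) = -10.9545 < 0 → local maximum

Critical points: x = 1 - sqrt(30)/3 ≈ -0.8257 (local minimum); x = 1 + sqrt(30)/3 ≈ 2.8257 (local maximum)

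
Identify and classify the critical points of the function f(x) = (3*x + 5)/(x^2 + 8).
f'(x) = (-3*x^2 - 10*x + 24)/(x^4 + 16*x^2 + 64)

Solve f'(x) = 0:
  f'(x) = -(3*x^2 + 10*x - 24)/(x^2 + 8)^2; the denominator is positive wherever f is defined, so f'(x) = 0 ⇔ -3*x^2 - 10*x + 24 = 0.
  3*x^2 + 10*x - 24 = 0 has no rational roots; quadratic formula: x = (-10 ± √388)/6.
  ⇒ x = -sqrt(97)/3 - 5/3 ≈ -4.9496, -5/3 + sqrt(97)/3 ≈ 1.6163

f''(x) = 2*(4*x^2*(3*x + 5) - (9*x + 5)*(x^2 + 8))/(x^2 + 8)^3
Second-derivative test at each critical point:
  f''(-4.9496) = 0.0187 > 0 → local minimum
  f''(1.6163) = -0.1749 < 0 → local maximum

Critical points: x = -sqrt(97)/3 - 5/3 ≈ -4.9496 (local minimum); x = -5/3 + sqrt(97)/3 ≈ 1.6163 (local maximum)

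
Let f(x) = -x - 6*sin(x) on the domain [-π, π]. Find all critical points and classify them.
f'(x) = -6*cos(x) - 1

Solve f'(x) = 0 on [-π, π]:
  f'(x) = 0 ⇔ cos(x) = -1/6, i.e. x = ±arccos(-1/6) + 2nπ; keep the solutions lying in [-π, π].
  ⇒ x = -acos(-1/6) ≈ -1.7382, acos(-1/6) ≈ 1.7382

f''(x) = 6*sin(x)
Second-derivative test at each critical point:
  f''(-1.7382) = -5.9161 < 0 → local maximum
  f''(1.7382) = 5.9161 > 0 → local minimum

Critical points: x = -acos(-1/6) ≈ -1.7382 (local maximum); x = acos(-1/6) ≈ 1.7382 (local minimum)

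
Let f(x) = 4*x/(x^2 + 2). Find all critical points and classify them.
f'(x) = 4*(2 - x^2)/(x^4 + 4*x^2 + 4)

Solve f'(x) = 0:
  f'(x) = -4*(x^2 - 2)/(x^2 + 2)^2; the denominator is positive wherever f is defined, so f'(x) = 0 ⇔ 8 - 4*x^2 = 0.
  Factor: 8 - 4*x^2 = -4*(x^2 - 2); x^2 - 2 = 0 has no rational roots; quadratic formula: x = (0 ± √8)/2.
  ⇒ x = -sqrt(2) ≈ -1.4142, sqrt(2) ≈ 1.4142

f''(x) = 8*x*(x^2 - 6)/(x^2 + 2)^3
Second-derivative test at each critical point:
  f''(-1.4142) = 0.7071 > 0 → local minimum
  f''(1.4142) = -0.7071 < 0 → local maximum

Critical points: x = -sqrt(2) ≈ -1.4142 (local minimum); x = sqrt(2) ≈ 1.4142 (local maximum)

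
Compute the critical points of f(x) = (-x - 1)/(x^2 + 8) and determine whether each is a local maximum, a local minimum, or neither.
f'(x) = (-x^2 + 2*x*(x + 1) - 8)/(x^2 + 8)^2

Solve f'(x) = 0:
  f'(x) = (x - 2)*(x + 4)/(x^2 + 8)^2; the denominator is positive wherever f is defined, so f'(x) = 0 ⇔ x^2 + 2*x - 8 = 0.
  Factor: x^2 + 2*x - 8 = (x - 2)*(x + 4) = 0.
  ⇒ x = -4, 2

f''(x) = 2*(-4*x^2*(x + 1) + (3*x + 1)*(x^2 + 8))/(x^2 + 8)^3
Second-derivative test at each critical point:
  f''(-4) = -1/96 < 0 → local maximum
  f''(2) = 1/24 > 0 → local minimum

Critical points: x = -4 (local maximum); x = 2 (local minimum)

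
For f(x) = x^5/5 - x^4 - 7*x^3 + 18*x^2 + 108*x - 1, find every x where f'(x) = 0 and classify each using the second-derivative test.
f'(x) = x^4 - 4*x^3 - 21*x^2 + 36*x + 108

Solve f'(x) = 0:
  Factor: x^4 - 4*x^3 - 21*x^2 + 36*x + 108 = (x - 6)*(x - 3)*(x + 2)*(x + 3) = 0.
  ⇒ x = -3, -2, 3, 6

f''(x) = 4*x^3 - 12*x^2 - 42*x + 36
Second-derivative test at each critical point:
  f''(-3) = -54 < 0 → local maximum
  f''(-2) = 40 > 0 → local minimum
  f''(3) = -90 < 0 → local maximum
  f''(6) = 216 > 0 → local minimum

Critical points: x = -3 (local maximum); x = -2 (local minimum); x = 3 (local maximum); x = 6 (local minimum)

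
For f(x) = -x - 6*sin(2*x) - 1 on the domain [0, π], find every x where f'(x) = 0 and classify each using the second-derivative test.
f'(x) = 24*sin(x)^2 - 13

Solve f'(x) = 0 on [0, π]:
  f'(x) = 0 ⇔ cos(2*x) = -1/12, i.e. 2*x = ±arccos(-1/12) + 2nπ; keep the solutions lying in [0, π].
  ⇒ x = acos(-1/12)/2 ≈ 0.8271, pi - acos(-1/12)/2 ≈ 2.3145

f''(x) = 24*sin(2*x)
Second-derivative test at each critical point:
  f''(0.8271) = 23.9165 > 0 → local minimum
  f''(2.3145) = -23.9165 < 0 → local maximum

Critical points: x = acos(-1/12)/2 ≈ 0.8271 (local minimum); x = pi - acos(-1/12)/2 ≈ 2.3145 (local maximum)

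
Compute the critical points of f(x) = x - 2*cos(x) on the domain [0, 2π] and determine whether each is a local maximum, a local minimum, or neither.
f'(x) = 2*sin(x) + 1

Solve f'(x) = 0 on [0, 2π]:
  f'(x) = 0 ⇔ sin(x) = -1/2, i.e. x = arcsin(-1/2) + 2nπ or x = π − arcsin(-1/2) + 2nπ; keep the solutions lying in [0, 2π].
  ⇒ x = 7*pi/6 ≈ 3.6652, 11*pi/6 ≈ 5.7596

f''(x) = 2*cos(x)
Second-derivative test at each critical point:
  f''(3.6652) = -1.7321 < 0 → local maximum
  f''(5.7596) = 1.7321 > 0 → local minimum

Critical points: x = 7*pi/6 ≈ 3.6652 (local maximum); x = 11*pi/6 ≈ 5.7596 (local minimum)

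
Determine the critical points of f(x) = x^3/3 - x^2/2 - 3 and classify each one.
f'(x) = x*(x - 1)

Solve f'(x) = 0:
  Factor: x^2 - x = x*(x - 1) = 0.
  ⇒ x = 0, 1

f''(x) = 2*x - 1
Second-derivative test at each critical point:
  f''(0) = -1 < 0 → local maximum
  f''(1) = 1 > 0 → local minimum

Critical points: x = 0 (local maximum); x = 1 (local minimum)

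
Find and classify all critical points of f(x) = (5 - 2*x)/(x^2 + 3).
f'(x) = 2*(x^2 - 5*x - 3)/(x^4 + 6*x^2 + 9)

Solve f'(x) = 0:
  f'(x) = 2*(x^2 - 5*x - 3)/(x^2 + 3)^2; the denominator is positive wherever f is defined, so f'(x) = 0 ⇔ 2*x^2 - 10*x - 6 = 0.
  Factor: 2*x^2 - 10*x - 6 = 2*(x^2 - 5*x - 3); x^2 - 5*x - 3 = 0 has no rational roots; quadratic formula: x = (5 ± √37)/2.
  ⇒ x = 5/2 - sqrt(37)/2 ≈ -0.5414, 5/2 + sqrt(37)/2 ≈ 5.5414

f''(x) = 2*(4*x^2*(5 - 2*x) + (6*x - 5)*(x^2 + 3))/(x^2 + 3)^3
Second-derivative test at each critical point:
  f''(-0.5414) = -1.1218 < 0 → local maximum
  f''(5.5414) = 0.0107 > 0 → local minimum

Critical points: x = 5/2 - sqrt(37)/2 ≈ -0.5414 (local maximum); x = 5/2 + sqrt(37)/2 ≈ 5.5414 (local minimum)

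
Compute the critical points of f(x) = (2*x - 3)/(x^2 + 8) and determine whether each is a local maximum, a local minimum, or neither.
f'(x) = 2*(-x^2 + 3*x + 8)/(x^4 + 16*x^2 + 64)

Solve f'(x) = 0:
  f'(x) = -2*(x^2 - 3*x - 8)/(x^2 + 8)^2; the denominator is positive wherever f is defined, so f'(x) = 0 ⇔ -2*x^2 + 6*x + 16 = 0.
  Factor: -2*x^2 + 6*x + 16 = -2*(x^2 - 3*x - 8); x^2 - 3*x - 8 = 0 has no rational roots; quadratic formula: x = (3 ± √41)/2.
  ⇒ x = 3/2 - sqrt(41)/2 ≈ -1.7016, 3/2 + sqrt(41)/2 ≈ 4.7016

f''(x) = 2*(4*x^2*(2*x - 3) + 3*(1 - 2*x)*(x^2 + 8))/(x^2 + 8)^3
Second-derivative test at each critical point:
  f''(-1.7016) = 0.1079 > 0 → local minimum
  f''(4.7016) = -0.0141 < 0 → local maximum

Critical points: x = 3/2 - sqrt(41)/2 ≈ -1.7016 (local minimum); x = 3/2 + sqrt(41)/2 ≈ 4.7016 (local maximum)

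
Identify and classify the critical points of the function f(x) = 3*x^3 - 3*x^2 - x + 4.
f'(x) = 9*x^2 - 6*x - 1

Solve f'(x) = 0:
  9*x^2 - 6*x - 1 = 0 has no rational roots; quadratic formula: x = (6 ± √72)/18.
  ⇒ x = 1/3 - sqrt(2)/3 ≈ -0.1381, 1/3 + sqrt(2)/3 ≈ 0.8047

f''(x) = 18*x - 6
Second-derivative test at each critical point:
  f''(-0.1381) = -8.4853 < 0 → local maximum
  f''(0.8047) = 8.4853 > 0 → local minimum

Critical points: x = 1/3 - sqrt(2)/3 ≈ -0.1381 (local maximum); x = 1/3 + sqrt(2)/3 ≈ 0.8047 (local minimum)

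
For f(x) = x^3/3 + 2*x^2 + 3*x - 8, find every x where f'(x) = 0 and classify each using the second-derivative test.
f'(x) = x^2 + 4*x + 3

Solve f'(x) = 0:
  Factor: x^2 + 4*x + 3 = (x + 1)*(x + 3) = 0.
  ⇒ x = -3, -1

f''(x) = 2*x + 4
Second-derivative test at each critical point:
  f''(-3) = -2 < 0 → local maximum
  f''(-1) = 2 > 0 → local minimum

Critical points: x = -3 (local maximum); x = -1 (local minimum)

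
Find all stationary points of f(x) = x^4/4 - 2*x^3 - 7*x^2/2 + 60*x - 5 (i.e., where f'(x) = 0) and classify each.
f'(x) = x^3 - 6*x^2 - 7*x + 60

Solve f'(x) = 0:
  Factor: x^3 - 6*x^2 - 7*x + 60 = (x - 5)*(x - 4)*(x + 3) = 0.
  ⇒ x = -3, 4, 5

f''(x) = 3*x^2 - 12*x - 7
Second-derivative test at each critical point:
  f''(-3) = 56 > 0 → local minimum
  f''(4) = -7 < 0 → local maximum
  f''(5) = 8 > 0 → local minimum

Critical points: x = -3 (local minimum); x = 4 (local maximum); x = 5 (local minimum)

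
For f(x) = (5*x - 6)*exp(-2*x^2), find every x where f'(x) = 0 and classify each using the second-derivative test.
f'(x) = (-4*x*(5*x - 6) + 5)*exp(-2*x^2)

Solve f'(x) = 0:
  f'(x) = (-20*x^2 + 24*x + 5)·exp(-2*x^2) and exp(-2*x^2) > 0 for every x, so f'(x) = 0 ⇔ -20*x^2 + 24*x + 5 = 0.
  20*x^2 - 24*x - 5 = 0 has no rational roots; quadratic formula: x = (24 ± √976)/40.
  ⇒ x = 3/5 - sqrt(61)/10 ≈ -0.1810, 3/5 + sqrt(61)/10 ≈ 1.3810

f''(x) = 4*(4*x^2*(5*x - 6) - 15*x + 6)*exp(-2*x^2)
Second-derivative test at each critical point:
  f''(-0.1810) = 29.2591 > 0 → local minimum
  f''(1.3810) = -0.6889 < 0 → local maximum

Critical points: x = 3/5 - sqrt(61)/10 ≈ -0.1810 (local minimum); x = 3/5 + sqrt(61)/10 ≈ 1.3810 (local maximum)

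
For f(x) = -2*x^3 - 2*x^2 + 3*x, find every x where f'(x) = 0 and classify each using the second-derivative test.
f'(x) = -6*x^2 - 4*x + 3

Solve f'(x) = 0:
  6*x^2 + 4*x - 3 = 0 has no rational roots; quadratic formula: x = (-4 ± √88)/12.
  ⇒ x = -sqrt(22)/6 - 1/3 ≈ -1.1151, -1/3 + sqrt(22)/6 ≈ 0.4484

f''(x) = -12*x - 4
Second-derivative test at each critical point:
  f''(-1.1151) = 9.3808 > 0 → local minimum
  f''(0.4484) = -9.3808 < 0 → local maximum

Critical points: x = -sqrt(22)/6 - 1/3 ≈ -1.1151 (local minimum); x = -1/3 + sqrt(22)/6 ≈ 0.4484 (local maximum)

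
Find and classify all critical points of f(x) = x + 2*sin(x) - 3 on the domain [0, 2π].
f'(x) = 2*cos(x) + 1

Solve f'(x) = 0 on [0, 2π]:
  f'(x) = 0 ⇔ cos(x) = -1/2, i.e. x = ±arccos(-1/2) + 2nπ; keep the solutions lying in [0, 2π].
  ⇒ x = 2*pi/3 ≈ 2.0944, 4*pi/3 ≈ 4.1888

f''(x) = -2*sin(x)
Second-derivative test at each critical point:
  f''(2.0944) = -1.7321 < 0 → local maximum
  f''(4.1888) = 1.7321 > 0 → local minimum

Critical points: x = 2*pi/3 ≈ 2.0944 (local maximum); x = 4*pi/3 ≈ 4.1888 (local minimum)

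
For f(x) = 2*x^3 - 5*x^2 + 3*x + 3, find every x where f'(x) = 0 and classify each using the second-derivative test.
f'(x) = 6*x^2 - 10*x + 3

Solve f'(x) = 0:
  6*x^2 - 10*x + 3 = 0 has no rational roots; quadratic formula: x = (10 ± √28)/12.
  ⇒ x = 5/6 - sqrt(7)/6 ≈ 0.3924, sqrt(7)/6 + 5/6 ≈ 1.2743

f''(x) = 12*x - 10
Second-derivative test at each critical point:
  f''(0.3924) = -5.2915 < 0 → local maximum
  f''(1.2743) = 5.2915 > 0 → local minimum

Critical points: x = 5/6 - sqrt(7)/6 ≈ 0.3924 (local maximum); x = sqrt(7)/6 + 5/6 ≈ 1.2743 (local minimum)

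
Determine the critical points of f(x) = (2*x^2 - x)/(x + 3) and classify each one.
f'(x) = (2*x^2 + 12*x - 3)/(x^2 + 6*x + 9)

Solve f'(x) = 0:
  f'(x) = (2*x^2 + 12*x - 3)/(x + 3)^2; the denominator is positive wherever f is defined, so f'(x) = 0 ⇔ 2*x^2 + 12*x - 3 = 0.
  2*x^2 + 12*x - 3 = 0 has no rational roots; quadratic formula: x = (-12 ± √168)/4.
  ⇒ x = -sqrt(42)/2 - 3 ≈ -6.2404, -3 + sqrt(42)/2 ≈ 0.2404

f''(x) = 42/(x^3 + 9*x^2 + 27*x + 27)
Second-derivative test at each critical point:
  f''(-6.2404) = -1.2344 < 0 → local maximum
  f''(0.2404) = 1.2344 > 0 → local minimum

Critical points: x = -sqrt(42)/2 - 3 ≈ -6.2404 (local maximum); x = -3 + sqrt(42)/2 ≈ 0.2404 (local minimum)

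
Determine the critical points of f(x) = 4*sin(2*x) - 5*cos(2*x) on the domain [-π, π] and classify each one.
f'(x) = 10*sin(2*x) + 8*cos(2*x)

Solve f'(x) = 0 on [-π, π]:
  f'(x) = 0 ⇔ 4*cos(2*x) = -5*sin(2*x) ⇔ tan(2*x) = -4/5, i.e. 2*x = arctan(-4/5) + nπ; keep the solutions lying in [-π, π].
  ⇒ x = -pi/2 - atan(4/5)/2 ≈ -1.9082, -atan(4/5)/2 ≈ -0.3374, -atan(4/5)/2 + pi/2 ≈ 1.2334, pi - atan(4/5)/2 ≈ 2.8042

f''(x) = -16*sin(2*x) + 20*cos(2*x)
Second-derivative test at each critical point:
  f''(-1.9082) = -25.6125 < 0 → local maximum
  f''(-0.3374) = 25.6125 > 0 → local minimum
  f''(1.2334) = -25.6125 < 0 → local maximum
  f''(2.8042) = 25.6125 > 0 → local minimum

Critical points: x = -pi/2 - atan(4/5)/2 ≈ -1.9082 (local maximum); x = -atan(4/5)/2 ≈ -0.3374 (local minimum); x = -atan(4/5)/2 + pi/2 ≈ 1.2334 (local maximum); x = pi - atan(4/5)/2 ≈ 2.8042 (local minimum)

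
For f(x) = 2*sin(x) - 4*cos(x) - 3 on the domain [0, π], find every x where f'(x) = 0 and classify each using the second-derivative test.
f'(x) = 4*sin(x) + 2*cos(x)

Solve f'(x) = 0 on [0, π]:
  f'(x) = 0 ⇔ 2*cos(x) = -4*sin(x) ⇔ tan(x) = -1/2, i.e. x = arctan(-1/2) + nπ; keep the solutions lying in [0, π].
  ⇒ x = pi - atan(1/2) ≈ 2.6779

f''(x) = -2*sin(x) + 4*cos(x)
Second-derivative test at each critical point:
  f''(2.6779) = -4.4721 < 0 → local maximum

Critical points: x = pi - atan(1/2) ≈ 2.6779 (local maximum)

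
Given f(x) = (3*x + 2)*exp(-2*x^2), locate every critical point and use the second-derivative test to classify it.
f'(x) = (-4*x*(3*x + 2) + 3)*exp(-2*x^2)

Solve f'(x) = 0:
  f'(x) = (-12*x^2 - 8*x + 3)·exp(-2*x^2) and exp(-2*x^2) > 0 for every x, so f'(x) = 0 ⇔ -12*x^2 - 8*x + 3 = 0.
  12*x^2 + 8*x - 3 = 0 has no rational roots; quadratic formula: x = (-8 ± √208)/24.
  ⇒ x = -sqrt(13)/6 - 1/3 ≈ -0.9343, -1/3 + sqrt(13)/6 ≈ 0.2676

f''(x) = 4*(4*x^2*(3*x + 2) - 9*x - 2)*exp(-2*x^2)
Second-derivative test at each critical point:
  f''(-0.9343) = 2.5171 > 0 → local minimum
  f''(0.2676) = -12.4979 < 0 → local maximum

Critical points: x = -sqrt(13)/6 - 1/3 ≈ -0.9343 (local minimum); x = -1/3 + sqrt(13)/6 ≈ 0.2676 (local maximum)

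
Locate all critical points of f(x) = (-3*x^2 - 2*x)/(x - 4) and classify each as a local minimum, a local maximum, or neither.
f'(x) = (-3*x^2 + 24*x + 8)/(x^2 - 8*x + 16)

Solve f'(x) = 0:
  f'(x) = -(3*x^2 - 24*x - 8)/(x - 4)^2; the denominator is positive wherever f is defined, so f'(x) = 0 ⇔ -3*x^2 + 24*x + 8 = 0.
  3*x^2 - 24*x - 8 = 0 has no rational roots; quadratic formula: x = (24 ± √672)/6.
  ⇒ x = 4 - 2*sqrt(42)/3 ≈ -0.3205, 4 + 2*sqrt(42)/3 ≈ 8.3205

f''(x) = -112/(x^3 - 12*x^2 + 48*x - 64)
Second-derivative test at each critical point:
  f''(-0.3205) = 1.3887 > 0 → local minimum
  f''(8.3205) = -1.3887 < 0 → local maximum

Critical points: x = 4 - 2*sqrt(42)/3 ≈ -0.3205 (local minimum); x = 4 + 2*sqrt(42)/3 ≈ 8.3205 (local maximum)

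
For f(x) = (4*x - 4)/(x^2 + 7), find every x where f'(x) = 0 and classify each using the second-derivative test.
f'(x) = 4*(x^2 - 2*x*(x - 1) + 7)/(x^2 + 7)^2

Solve f'(x) = 0:
  f'(x) = -4*(x^2 - 2*x - 7)/(x^2 + 7)^2; the denominator is positive wherever f is defined, so f'(x) = 0 ⇔ -4*x^2 + 8*x + 28 = 0.
  Factor: -4*x^2 + 8*x + 28 = -4*(x^2 - 2*x - 7); x^2 - 2*x - 7 = 0 has no rational roots; quadratic formula: x = (2 ± √32)/2.
  ⇒ x = 1 - 2*sqrt(2) ≈ -1.8284, 1 + 2*sqrt(2) ≈ 3.8284

f''(x) = 8*(4*x^2*(x - 1) + (1 - 3*x)*(x^2 + 7))/(x^2 + 7)^3
Second-derivative test at each critical point:
  f''(-1.8284) = 0.2115 > 0 → local minimum
  f''(3.8284) = -0.0482 < 0 → local maximum

Critical points: x = 1 - 2*sqrt(2) ≈ -1.8284 (local minimum); x = 1 + 2*sqrt(2) ≈ 3.8284 (local maximum)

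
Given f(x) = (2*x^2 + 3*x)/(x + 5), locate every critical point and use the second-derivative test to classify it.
f'(x) = (2*x^2 + 20*x + 15)/(x^2 + 10*x + 25)

Solve f'(x) = 0:
  f'(x) = (2*x^2 + 20*x + 15)/(x + 5)^2; the denominator is positive wherever f is defined, so f'(x) = 0 ⇔ 2*x^2 + 20*x + 15 = 0.
  2*x^2 + 20*x + 15 = 0 has no rational roots; quadratic formula: x = (-20 ± √280)/4.
  ⇒ x = -5 - sqrt(70)/2 ≈ -9.1833, -5 + sqrt(70)/2 ≈ -0.8167

f''(x) = 70/(x^3 + 15*x^2 + 75*x + 125)
Second-derivative test at each critical point:
  f''(-9.1833) = -0.9562 < 0 → local maximum
  f''(-0.8167) = 0.9562 > 0 → local minimum

Critical points: x = -5 - sqrt(70)/2 ≈ -9.1833 (local maximum); x = -5 + sqrt(70)/2 ≈ -0.8167 (local minimum)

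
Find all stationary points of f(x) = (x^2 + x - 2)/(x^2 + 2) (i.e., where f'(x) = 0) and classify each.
f'(x) = (-x^2 + 8*x + 2)/(x^4 + 4*x^2 + 4)

Solve f'(x) = 0:
  f'(x) = -(x^2 - 8*x - 2)/(x^2 + 2)^2; the denominator is positive wherever f is defined, so f'(x) = 0 ⇔ -x^2 + 8*x + 2 = 0.
  x^2 - 8*x - 2 = 0 has no rational roots; quadratic formula: x = (8 ± √72)/2.
  ⇒ x = 4 - 3*sqrt(2) ≈ -0.2426, 4 + 3*sqrt(2) ≈ 8.2426

f''(x) = 2*(x^3 - 12*x^2 - 6*x + 8)/(x^6 + 6*x^4 + 12*x^2 + 8)
Second-derivative test at each critical point:
  f''(-0.2426) = 2.0017 > 0 → local minimum
  f''(8.2426) = -0.0017 < 0 → local maximum

Critical points: x = 4 - 3*sqrt(2) ≈ -0.2426 (local minimum); x = 4 + 3*sqrt(2) ≈ 8.2426 (local maximum)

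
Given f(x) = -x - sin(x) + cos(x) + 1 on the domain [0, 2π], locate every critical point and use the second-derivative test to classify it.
f'(x) = -sqrt(2)*sin(x + pi/4) - 1

Solve f'(x) = 0 on [0, 2π]:
  f'(x) = 0 ⇔ -sin(x) - cos(x) = 1. Write the left side as R·cos(x + φ) with R = √((-1)² + 1²) = sqrt(2), cos φ = -sqrt(2)/2, sin φ = sqrt(2)/2; then cos(x + φ) = sqrt(2)/2. Solve for x and keep the solutions lying in [0, 2π].
  ⇒ x = pi ≈ 3.1416, 3*pi/2 ≈ 4.7124

f''(x) = sin(x) - cos(x)
Second-derivative test at each critical point:
  f''(3.1416) = 1 > 0 → local minimum
  f''(4.7124) = -1 < 0 → local maximum

Critical points: x = pi ≈ 3.1416 (local minimum); x = 3*pi/2 ≈ 4.7124 (local maximum)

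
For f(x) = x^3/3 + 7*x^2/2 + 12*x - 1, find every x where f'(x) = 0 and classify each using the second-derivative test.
f'(x) = x^2 + 7*x + 12

Solve f'(x) = 0:
  Factor: x^2 + 7*x + 12 = (x + 3)*(x + 4) = 0.
  ⇒ x = -4, -3

f''(x) = 2*x + 7
Second-derivative test at each critical point:
  f''(-4) = -1 < 0 → local maximum
  f''(-3) = 1 > 0 → local minimum

Critical points: x = -4 (local maximum); x = -3 (local minimum)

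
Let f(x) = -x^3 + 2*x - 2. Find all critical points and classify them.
f'(x) = 2 - 3*x^2

Solve f'(x) = 0:
  3*x^2 - 2 = 0 has no rational roots; quadratic formula: x = (0 ± √24)/6.
  ⇒ x = -sqrt(6)/3 ≈ -0.8165, sqrt(6)/3 ≈ 0.8165

f''(x) = -6*x
Second-derivative test at each critical point:
  f''(-0.8165) = 4.8990 > 0 → local minimum
  f''(0.8165) = -4.8990 < 0 → local maximum

Critical points: x = -sqrt(6)/3 ≈ -0.8165 (local minimum); x = sqrt(6)/3 ≈ 0.8165 (local maximum)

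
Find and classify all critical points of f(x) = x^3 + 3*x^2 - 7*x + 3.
f'(x) = 3*x^2 + 6*x - 7

Solve f'(x) = 0:
  3*x^2 + 6*x - 7 = 0 has no rational roots; quadratic formula: x = (-6 ± √120)/6.
  ⇒ x = -sqrt(30)/3 - 1 ≈ -2.8257, -1 + sqrt(30)/3 ≈ 0.8257

f''(x) = 6*x + 6
Second-derivative test at each critical point:
  f''(-2.8257) = -10.9545 < 0 → local maximum
  f''(0.8257) = 10.9545 > 0 → local minimum

Critical points: x = -sqrt(30)/3 - 1 ≈ -2.8257 (local maximum); x = -1 + sqrt(30)/3 ≈ 0.8257 (local minimum)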